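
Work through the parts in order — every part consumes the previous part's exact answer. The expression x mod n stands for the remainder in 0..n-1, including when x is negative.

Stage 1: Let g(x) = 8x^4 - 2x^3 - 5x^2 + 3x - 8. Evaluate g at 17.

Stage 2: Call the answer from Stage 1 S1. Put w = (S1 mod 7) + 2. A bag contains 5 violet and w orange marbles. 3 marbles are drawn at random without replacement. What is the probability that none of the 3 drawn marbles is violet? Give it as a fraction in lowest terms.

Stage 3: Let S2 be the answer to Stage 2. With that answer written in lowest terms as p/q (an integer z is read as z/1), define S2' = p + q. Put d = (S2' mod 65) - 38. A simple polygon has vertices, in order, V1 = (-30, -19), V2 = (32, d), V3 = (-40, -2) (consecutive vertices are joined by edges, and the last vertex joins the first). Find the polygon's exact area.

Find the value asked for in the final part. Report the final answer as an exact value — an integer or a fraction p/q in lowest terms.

617

Stage 1: 8*(17)^4 - 2*(17)^3 - 5*(17)^2 + 3*(17)^1 - 8 = (668168) + (-9826) + (-1445) + (51) + (-8) = 656940; answer 656940
Stage 2: S1 = 656940; w = 6; total draws C(11,3) = 165; favorable C(6,3) = 20; P = 4/33; answer 4/33
Stage 3: S2 = 4/33; threaded value p + q = 37; d = -1; cross terms: (-30*-1 - 32*-19)=638, (32*-2 - -40*-1)=-104, (-40*-19 - -30*-2)=700; twice the area = |1234| = 1234; area = 617; answer 617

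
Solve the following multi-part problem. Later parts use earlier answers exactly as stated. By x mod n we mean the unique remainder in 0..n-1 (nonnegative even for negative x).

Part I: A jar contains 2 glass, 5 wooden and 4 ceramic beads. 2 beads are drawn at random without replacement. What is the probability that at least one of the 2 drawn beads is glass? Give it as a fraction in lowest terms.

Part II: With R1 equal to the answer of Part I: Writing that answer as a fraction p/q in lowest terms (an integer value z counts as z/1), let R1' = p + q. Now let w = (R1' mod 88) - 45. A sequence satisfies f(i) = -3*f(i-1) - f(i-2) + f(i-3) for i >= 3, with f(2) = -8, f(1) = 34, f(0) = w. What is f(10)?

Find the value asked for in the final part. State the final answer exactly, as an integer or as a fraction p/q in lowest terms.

Part I: total draws C(11,2) = 55; complement C(9,2) = 36; favorable 55 - 36 = 19; P = 19/55; answer 19/55
Part II: R1 = 19/55; threaded value p + q = 74; w = 29; f(3) = -3*(-8) - 1*(34) + 1*(29) = 19; iterating: f(3)=19, f(4)=-15, f(5)=18, f(6)=-20, f(7)=27, f(8)=-43, f(9)=82, f(10)=-176; answer -176

-176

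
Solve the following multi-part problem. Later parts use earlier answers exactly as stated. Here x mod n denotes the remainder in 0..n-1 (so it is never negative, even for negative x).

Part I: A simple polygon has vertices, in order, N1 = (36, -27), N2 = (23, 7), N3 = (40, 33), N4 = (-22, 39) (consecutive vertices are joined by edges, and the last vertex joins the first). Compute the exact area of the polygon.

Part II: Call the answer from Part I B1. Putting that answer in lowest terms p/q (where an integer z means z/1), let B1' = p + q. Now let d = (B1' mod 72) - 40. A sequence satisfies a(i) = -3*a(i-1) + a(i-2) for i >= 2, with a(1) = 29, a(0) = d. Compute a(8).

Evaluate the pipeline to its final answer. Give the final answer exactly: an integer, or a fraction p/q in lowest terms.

Part I: cross terms: (36*7 - 23*-27)=873, (23*33 - 40*7)=479, (40*39 - -22*33)=2286, (-22*-27 - 36*39)=-810; twice the area = |2828| = 2828; area = 1414; answer 1414
Part II: B1 = 1414; threaded value p + q = 1415; d = 7; a(2) = -3*(29) + 1*(7) = -80; iterating: a(2)=-80, a(3)=269, a(4)=-887, a(5)=2930, a(6)=-9677, a(7)=31961, a(8)=-105560; answer -105560

-105560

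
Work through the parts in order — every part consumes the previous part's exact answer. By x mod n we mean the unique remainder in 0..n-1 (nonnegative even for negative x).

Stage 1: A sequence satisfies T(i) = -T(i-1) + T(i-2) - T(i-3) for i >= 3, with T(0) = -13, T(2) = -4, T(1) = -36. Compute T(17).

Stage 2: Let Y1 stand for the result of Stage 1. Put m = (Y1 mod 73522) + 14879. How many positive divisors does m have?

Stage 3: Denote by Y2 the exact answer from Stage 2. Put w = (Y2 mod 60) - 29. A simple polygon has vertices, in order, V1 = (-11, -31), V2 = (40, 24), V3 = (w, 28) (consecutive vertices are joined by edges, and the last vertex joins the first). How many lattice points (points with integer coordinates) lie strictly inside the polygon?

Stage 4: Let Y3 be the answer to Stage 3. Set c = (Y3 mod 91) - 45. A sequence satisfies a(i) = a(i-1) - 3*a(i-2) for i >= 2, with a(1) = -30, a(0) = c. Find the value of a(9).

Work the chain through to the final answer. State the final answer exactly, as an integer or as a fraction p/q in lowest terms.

Stage 1: T(3) = -1*(-4) + 1*(-36) - 1*(-13) = -19; iterating: T(3)=-19, T(4)=51, T(5)=-66, T(6)=136, T(7)=-253, T(8)=455, T(9)=-844, T(10)=1552, T(11)=-2851, T(12)=5247, T(13)=-9650, T(14)=17748, T(15)=-32645, T(16)=60043, T(17)=-110436; answer -110436
Stage 2: Y1 = -110436; m = 51487; 51487 is prime, so its only divisors are 1 and 51487; count = 2; answer 2
Stage 3: Y2 = 2; w = -27; cross terms: (-11*24 - 40*-31)=976, (40*28 - -27*24)=1768, (-27*-31 - -11*28)=1145; twice the area = |3889| = 3889; area = 3889/2; boundary points = 1 + 1 + 1 = 3; strictly interior points = area - boundary/2 + 1 = 1944; answer 1944
Stage 4: Y3 = 1944; c = -12; a(2) = 1*(-30) - 3*(-12) = 6; iterating: a(2)=6, a(3)=96, a(4)=78, a(5)=-210, a(6)=-444, a(7)=186, a(8)=1518, a(9)=960; answer 960

960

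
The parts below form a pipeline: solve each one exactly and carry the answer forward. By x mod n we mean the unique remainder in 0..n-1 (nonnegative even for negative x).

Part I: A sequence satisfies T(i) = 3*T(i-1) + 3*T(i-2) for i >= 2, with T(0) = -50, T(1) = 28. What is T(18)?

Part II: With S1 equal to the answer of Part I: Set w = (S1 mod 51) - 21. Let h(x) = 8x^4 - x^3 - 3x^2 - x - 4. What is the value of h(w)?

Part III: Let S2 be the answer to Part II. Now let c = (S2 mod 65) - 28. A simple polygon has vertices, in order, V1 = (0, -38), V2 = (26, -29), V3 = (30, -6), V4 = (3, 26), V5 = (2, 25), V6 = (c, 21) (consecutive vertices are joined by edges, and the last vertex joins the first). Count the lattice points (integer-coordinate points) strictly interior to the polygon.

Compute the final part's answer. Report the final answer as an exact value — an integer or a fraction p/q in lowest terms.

Part I: T(2) = 3*(28) + 3*(-50) = -66; iterating: T(2)=-66, T(3)=-114, T(4)=-540, T(5)=-1962, T(6)=-7506, T(7)=-28404, T(8)=-107730, T(9)=-408402, T(10)=-1548396, T(11)=-5870394, T(12)=-22256370, T(13)=-84380292, T(14)=-319909986, T(15)=-1212870834, T(16)=-4598342460, T(17)=-17433639882, T(18)=-66095947026; answer -66095947026
Part II: S1 = -66095947026; w = 15; 8*(15)^4 - 1*(15)^3 - 3*(15)^2 - 1*(15)^1 - 4 = (405000) + (-3375) + (-675) + (-15) + (-4) = 400931; answer 400931
Part III: S2 = 400931; c = -17; cross terms: (0*-29 - 26*-38)=988, (26*-6 - 30*-29)=714, (30*26 - 3*-6)=798, (3*25 - 2*26)=23, (2*21 - -17*25)=467, (-17*-38 - 0*21)=646; twice the area = |3636| = 3636; area = 1818; boundary points = 1 + 1 + 1 + 1 + 1 + 1 = 6; strictly interior points = area - boundary/2 + 1 = 1816; answer 1816

1816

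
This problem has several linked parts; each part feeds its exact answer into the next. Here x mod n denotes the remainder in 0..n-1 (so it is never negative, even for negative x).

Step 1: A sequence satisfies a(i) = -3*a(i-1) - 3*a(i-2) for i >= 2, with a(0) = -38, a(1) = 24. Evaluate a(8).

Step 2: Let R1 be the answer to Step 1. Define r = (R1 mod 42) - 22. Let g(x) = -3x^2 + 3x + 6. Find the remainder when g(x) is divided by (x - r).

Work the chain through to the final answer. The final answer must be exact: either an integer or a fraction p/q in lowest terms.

Step 1: a(2) = -3*(24) - 3*(-38) = 42; iterating: a(2)=42, a(3)=-198, a(4)=468, a(5)=-810, a(6)=1026, a(7)=-648, a(8)=-1134; answer -1134
Step 2: R1 = -1134; r = -22; remainder = value at the root: -3*(-22)^2 + 3*(-22)^1 + 6 = (-1452) + (-66) + (6) = -1512; answer -1512

-1512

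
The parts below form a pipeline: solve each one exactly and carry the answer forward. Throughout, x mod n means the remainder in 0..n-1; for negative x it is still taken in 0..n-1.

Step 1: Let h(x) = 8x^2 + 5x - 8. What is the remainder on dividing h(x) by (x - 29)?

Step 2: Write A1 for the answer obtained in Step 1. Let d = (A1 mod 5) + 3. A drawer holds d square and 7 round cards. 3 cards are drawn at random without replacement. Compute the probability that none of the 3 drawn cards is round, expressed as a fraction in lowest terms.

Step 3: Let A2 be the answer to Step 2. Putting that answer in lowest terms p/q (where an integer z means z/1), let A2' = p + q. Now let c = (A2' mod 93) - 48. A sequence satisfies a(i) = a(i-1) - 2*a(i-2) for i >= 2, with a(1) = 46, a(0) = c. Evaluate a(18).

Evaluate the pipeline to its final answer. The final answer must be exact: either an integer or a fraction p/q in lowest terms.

14750

Step 1: remainder = value at the root: 8*(29)^2 + 5*(29)^1 - 8 = (6728) + (145) + (-8) = 6865; answer 6865
Step 2: A1 = 6865; d = 3; total draws C(10,3) = 120; favorable C(3,3) = 1; P = 1/120; answer 1/120
Step 3: A2 = 1/120; threaded value p + q = 121; c = -20; a(2) = 1*(46) - 2*(-20) = 86; iterating: a(2)=86, a(3)=-6, a(4)=-178, a(5)=-166, a(6)=190, a(7)=522, a(8)=142, a(9)=-902, a(10)=-1186, a(11)=618, a(12)=2990, a(13)=1754, a(14)=-4226, a(15)=-7734, a(16)=718, a(17)=16186, a(18)=14750; answer 14750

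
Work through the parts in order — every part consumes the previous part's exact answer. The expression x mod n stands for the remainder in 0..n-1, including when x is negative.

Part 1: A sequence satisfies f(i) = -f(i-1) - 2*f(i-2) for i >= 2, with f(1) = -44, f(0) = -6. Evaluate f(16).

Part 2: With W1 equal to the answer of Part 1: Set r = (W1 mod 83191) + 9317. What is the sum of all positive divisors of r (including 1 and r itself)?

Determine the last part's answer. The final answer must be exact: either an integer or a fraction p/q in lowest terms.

14784

Part 1: f(2) = -1*(-44) - 2*(-6) = 56; iterating: f(2)=56, f(3)=32, f(4)=-144, f(5)=80, f(6)=208, f(7)=-368, f(8)=-48, f(9)=784, f(10)=-688, f(11)=-880, f(12)=2256, f(13)=-496, f(14)=-4016, f(15)=5008, f(16)=3024; answer 3024
Part 2: W1 = 3024; r = 12341; 12341 = 7 * 41 * 43; sigma = (1 + 7) * (1 + 41) * (1 + 43) = 8 * 42 * 44 = 14784; answer 14784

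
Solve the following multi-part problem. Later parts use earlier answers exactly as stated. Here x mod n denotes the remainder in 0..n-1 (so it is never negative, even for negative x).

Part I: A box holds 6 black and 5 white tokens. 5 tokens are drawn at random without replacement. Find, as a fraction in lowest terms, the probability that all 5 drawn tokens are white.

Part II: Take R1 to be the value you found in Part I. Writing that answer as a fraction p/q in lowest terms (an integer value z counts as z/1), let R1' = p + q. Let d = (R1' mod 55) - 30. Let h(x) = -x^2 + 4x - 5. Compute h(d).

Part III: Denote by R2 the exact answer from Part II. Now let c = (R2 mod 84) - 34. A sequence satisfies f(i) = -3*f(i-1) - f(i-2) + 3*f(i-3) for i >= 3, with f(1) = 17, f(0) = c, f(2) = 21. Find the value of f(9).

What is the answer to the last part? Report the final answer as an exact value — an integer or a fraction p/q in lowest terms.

Part I: total draws C(11,5) = 462; favorable C(5,5) = 1; P = 1/462; answer 1/462
Part II: R1 = 1/462; threaded value p + q = 463; d = -7; -1*(-7)^2 + 4*(-7)^1 - 5 = (-49) + (-28) + (-5) = -82; answer -82
Part III: R2 = -82; c = -32; f(3) = -3*(21) - 1*(17) + 3*(-32) = -176; iterating: f(3)=-176, f(4)=558, f(5)=-1435, f(6)=3219, f(7)=-6548, f(8)=12120, f(9)=-20155; answer -20155

-20155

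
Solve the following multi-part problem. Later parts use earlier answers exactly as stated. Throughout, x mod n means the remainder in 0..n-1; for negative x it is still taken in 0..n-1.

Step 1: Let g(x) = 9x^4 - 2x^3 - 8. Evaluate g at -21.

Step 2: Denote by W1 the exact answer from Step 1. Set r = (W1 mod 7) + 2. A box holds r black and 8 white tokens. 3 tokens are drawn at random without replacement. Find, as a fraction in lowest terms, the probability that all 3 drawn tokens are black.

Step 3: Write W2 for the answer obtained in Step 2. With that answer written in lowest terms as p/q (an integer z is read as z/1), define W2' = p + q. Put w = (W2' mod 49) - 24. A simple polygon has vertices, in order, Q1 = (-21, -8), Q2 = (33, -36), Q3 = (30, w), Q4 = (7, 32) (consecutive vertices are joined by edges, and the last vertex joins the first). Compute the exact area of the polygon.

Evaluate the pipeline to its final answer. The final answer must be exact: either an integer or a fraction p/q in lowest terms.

Step 1: 9*(-21)^4 - 2*(-21)^3 - 8 = (1750329) + (18522) + (-8) = 1768843; answer 1768843
Step 2: W1 = 1768843; r = 8; total draws C(16,3) = 560; favorable C(8,3) = 56; P = 1/10; answer 1/10
Step 3: W2 = 1/10; threaded value p + q = 11; w = -13; cross terms: (-21*-36 - 33*-8)=1020, (33*-13 - 30*-36)=651, (30*32 - 7*-13)=1051, (7*-8 - -21*32)=616; twice the area = |3338| = 3338; area = 1669; answer 1669

1669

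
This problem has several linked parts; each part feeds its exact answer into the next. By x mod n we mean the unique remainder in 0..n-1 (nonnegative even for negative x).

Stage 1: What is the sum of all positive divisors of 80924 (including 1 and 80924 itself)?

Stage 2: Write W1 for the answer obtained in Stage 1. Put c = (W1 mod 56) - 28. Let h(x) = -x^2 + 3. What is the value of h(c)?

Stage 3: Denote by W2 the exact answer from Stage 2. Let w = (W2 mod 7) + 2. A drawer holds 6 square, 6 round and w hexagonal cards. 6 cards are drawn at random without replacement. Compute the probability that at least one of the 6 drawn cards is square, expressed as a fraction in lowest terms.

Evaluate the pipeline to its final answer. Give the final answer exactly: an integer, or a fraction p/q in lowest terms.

Stage 1: 80924 = 2^2 * 20231; sigma = (1 + 2 + 4) * (1 + 20231) = 7 * 20232 = 141624; answer 141624
Stage 2: W1 = 141624; c = -28; -1*(-28)^2 + 3 = (-784) + (3) = -781; answer -781
Stage 3: W2 = -781; w = 5; total draws C(17,6) = 12376; complement C(11,6) = 462; favorable 12376 - 462 = 11914; P = 851/884; answer 851/884

851/884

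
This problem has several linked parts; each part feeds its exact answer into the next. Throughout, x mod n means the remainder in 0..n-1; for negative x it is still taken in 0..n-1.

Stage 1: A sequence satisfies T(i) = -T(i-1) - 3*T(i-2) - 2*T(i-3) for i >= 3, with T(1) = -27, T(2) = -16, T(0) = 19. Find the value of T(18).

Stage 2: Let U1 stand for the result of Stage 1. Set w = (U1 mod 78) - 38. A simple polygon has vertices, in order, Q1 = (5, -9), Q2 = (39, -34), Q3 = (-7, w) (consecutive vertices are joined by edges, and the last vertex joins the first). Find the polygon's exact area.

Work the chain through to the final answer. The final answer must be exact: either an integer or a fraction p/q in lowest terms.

Stage 1: T(3) = -1*(-16) - 3*(-27) - 2*(19) = 59; iterating: T(3)=59, T(4)=43, T(5)=-188, T(6)=-59, T(7)=537, T(8)=16, T(9)=-1509, T(10)=387, T(11)=4108, T(12)=-2251, T(13)=-10847, T(14)=9384, T(15)=27659, T(16)=-34117, T(17)=-67628, T(18)=114661; answer 114661
Stage 2: U1 = 114661; w = -37; cross terms: (5*-34 - 39*-9)=181, (39*-37 - -7*-34)=-1681, (-7*-9 - 5*-37)=248; twice the area = |-1252| = 1252; area = 626; answer 626

626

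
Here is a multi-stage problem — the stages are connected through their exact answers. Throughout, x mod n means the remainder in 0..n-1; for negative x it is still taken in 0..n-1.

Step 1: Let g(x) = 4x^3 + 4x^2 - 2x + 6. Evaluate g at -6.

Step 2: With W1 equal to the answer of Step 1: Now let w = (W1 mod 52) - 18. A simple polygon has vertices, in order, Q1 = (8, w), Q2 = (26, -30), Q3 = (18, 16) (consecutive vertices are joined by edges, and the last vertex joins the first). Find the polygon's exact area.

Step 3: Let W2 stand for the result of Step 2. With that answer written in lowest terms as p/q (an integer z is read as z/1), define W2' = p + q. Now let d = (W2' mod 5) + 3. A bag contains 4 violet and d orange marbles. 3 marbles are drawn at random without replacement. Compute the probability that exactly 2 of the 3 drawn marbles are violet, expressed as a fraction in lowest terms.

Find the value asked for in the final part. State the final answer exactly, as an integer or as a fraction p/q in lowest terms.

Step 1: 4*(-6)^3 + 4*(-6)^2 - 2*(-6)^1 + 6 = (-864) + (144) + (12) + (6) = -702; answer -702
Step 2: W1 = -702; w = 8; cross terms: (8*-30 - 26*8)=-448, (26*16 - 18*-30)=956, (18*8 - 8*16)=16; twice the area = |524| = 524; area = 262; answer 262
Step 3: W2 = 262; threaded value p + q = 263; d = 6; total draws C(10,3) = 120; favorable C(4,2)*C(6,1) = 36; P = 3/10; answer 3/10

3/10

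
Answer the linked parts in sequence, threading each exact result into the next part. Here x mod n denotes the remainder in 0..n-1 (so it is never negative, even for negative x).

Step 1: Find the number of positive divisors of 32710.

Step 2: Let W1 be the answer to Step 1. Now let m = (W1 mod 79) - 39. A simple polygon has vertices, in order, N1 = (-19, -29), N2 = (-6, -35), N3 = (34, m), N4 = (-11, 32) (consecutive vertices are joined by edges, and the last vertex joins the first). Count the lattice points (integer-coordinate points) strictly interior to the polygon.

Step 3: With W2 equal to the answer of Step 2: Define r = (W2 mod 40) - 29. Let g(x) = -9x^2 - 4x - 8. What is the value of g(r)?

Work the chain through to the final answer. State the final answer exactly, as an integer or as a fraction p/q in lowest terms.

-5533

Step 1: 32710 = 2 * 5 * 3271; number of divisors = (1+1) * (1+1) * (1+1) = 8; answer 8
Step 2: W1 = 8; m = -31; cross terms: (-19*-35 - -6*-29)=491, (-6*-31 - 34*-35)=1376, (34*32 - -11*-31)=747, (-11*-29 - -19*32)=927; twice the area = |3541| = 3541; area = 3541/2; boundary points = 1 + 4 + 9 + 1 = 15; strictly interior points = area - boundary/2 + 1 = 1764; answer 1764
Step 3: W2 = 1764; r = -25; -9*(-25)^2 - 4*(-25)^1 - 8 = (-5625) + (100) + (-8) = -5533; answer -5533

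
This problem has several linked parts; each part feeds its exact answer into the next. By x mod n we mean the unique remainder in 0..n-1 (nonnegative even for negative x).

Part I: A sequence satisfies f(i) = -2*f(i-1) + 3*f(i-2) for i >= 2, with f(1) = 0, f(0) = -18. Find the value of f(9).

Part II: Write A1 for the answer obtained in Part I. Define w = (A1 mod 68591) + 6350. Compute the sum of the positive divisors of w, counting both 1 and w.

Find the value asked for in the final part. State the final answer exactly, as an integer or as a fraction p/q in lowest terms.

Part I: f(2) = -2*(0) + 3*(-18) = -54; iterating: f(2)=-54, f(3)=108, f(4)=-378, f(5)=1080, f(6)=-3294, f(7)=9828, f(8)=-29538, f(9)=88560; answer 88560
Part II: A1 = 88560; w = 26319; 26319 = 3 * 31 * 283; sigma = (1 + 3) * (1 + 31) * (1 + 283) = 4 * 32 * 284 = 36352; answer 36352

36352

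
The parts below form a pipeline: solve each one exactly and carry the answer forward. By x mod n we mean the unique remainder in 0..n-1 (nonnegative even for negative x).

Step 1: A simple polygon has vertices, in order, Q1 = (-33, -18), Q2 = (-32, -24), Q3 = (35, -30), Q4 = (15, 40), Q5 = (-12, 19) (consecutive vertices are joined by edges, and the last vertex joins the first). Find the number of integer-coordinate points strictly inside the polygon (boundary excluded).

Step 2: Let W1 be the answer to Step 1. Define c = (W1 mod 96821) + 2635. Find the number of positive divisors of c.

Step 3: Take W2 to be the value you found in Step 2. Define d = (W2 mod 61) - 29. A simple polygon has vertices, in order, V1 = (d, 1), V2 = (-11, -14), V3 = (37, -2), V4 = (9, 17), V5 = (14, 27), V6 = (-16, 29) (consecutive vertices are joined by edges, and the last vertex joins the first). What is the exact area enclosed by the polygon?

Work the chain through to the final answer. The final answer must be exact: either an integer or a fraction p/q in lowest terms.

Step 1: cross terms: (-33*-24 - -32*-18)=216, (-32*-30 - 35*-24)=1800, (35*40 - 15*-30)=1850, (15*19 - -12*40)=765, (-12*-18 - -33*19)=843; twice the area = |5474| = 5474; area = 2737; boundary points = 1 + 1 + 10 + 3 + 1 = 16; strictly interior points = area - boundary/2 + 1 = 2730; answer 2730
Step 2: W1 = 2730; c = 5365; 5365 = 5 * 29 * 37; number of divisors = (1+1) * (1+1) * (1+1) = 8; answer 8
Step 3: W2 = 8; d = -21; cross terms: (-21*-14 - -11*1)=305, (-11*-2 - 37*-14)=540, (37*17 - 9*-2)=647, (9*27 - 14*17)=5, (14*29 - -16*27)=838, (-16*1 - -21*29)=593; twice the area = |2928| = 2928; area = 1464; answer 1464

1464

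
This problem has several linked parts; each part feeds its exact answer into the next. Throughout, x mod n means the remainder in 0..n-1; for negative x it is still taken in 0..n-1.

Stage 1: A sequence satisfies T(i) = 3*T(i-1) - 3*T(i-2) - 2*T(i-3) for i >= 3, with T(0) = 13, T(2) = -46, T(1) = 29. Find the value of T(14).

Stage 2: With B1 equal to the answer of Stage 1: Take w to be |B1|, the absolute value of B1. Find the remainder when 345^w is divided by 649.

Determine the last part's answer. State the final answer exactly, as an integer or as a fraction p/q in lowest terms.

441

Stage 1: T(3) = 3*(-46) - 3*(29) - 2*(13) = -251; iterating: T(3)=-251, T(4)=-673, T(5)=-1174, T(6)=-1001, T(7)=1865, T(8)=10946, T(9)=29245, T(10)=51167, T(11)=43874, T(12)=-80369, T(13)=-475063, T(14)=-1271830; answer -1271830
Stage 2: B1 = -1271830; w = 1271830; squarings mod 649: 345^1=345, 345^2=258, 345^4=366, 345^8=262, 345^16=499, 345^32=434, 345^64=146, 345^128=548, 345^256=466, 345^512=390, 345^1024=234, 345^2048=240, 345^4096=488, 345^8192=610, 345^16384=223, 345^32768=405, 345^65536=477, 345^131072=379, 345^262144=212, 345^524288=163, 345^1048576=609; 345^1271830 = 345^2 * 345^4 * 345^16 * 345^2048 * 345^8192 * 345^16384 * 345^65536 * 345^131072 * 345^1048576 = 441 (mod 649); answer 441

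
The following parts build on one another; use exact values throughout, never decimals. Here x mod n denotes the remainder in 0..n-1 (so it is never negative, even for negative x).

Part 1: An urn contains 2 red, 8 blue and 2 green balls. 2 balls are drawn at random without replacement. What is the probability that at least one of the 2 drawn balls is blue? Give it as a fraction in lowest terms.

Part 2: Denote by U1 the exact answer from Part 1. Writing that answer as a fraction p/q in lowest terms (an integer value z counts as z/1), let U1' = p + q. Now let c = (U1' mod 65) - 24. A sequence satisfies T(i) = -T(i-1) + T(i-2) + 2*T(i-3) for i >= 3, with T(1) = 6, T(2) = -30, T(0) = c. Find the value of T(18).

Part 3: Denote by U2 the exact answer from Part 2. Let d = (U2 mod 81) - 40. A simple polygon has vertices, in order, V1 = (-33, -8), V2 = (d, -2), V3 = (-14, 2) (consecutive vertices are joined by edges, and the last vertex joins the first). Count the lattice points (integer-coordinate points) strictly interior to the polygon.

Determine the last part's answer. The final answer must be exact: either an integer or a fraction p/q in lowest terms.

Part 1: total draws C(12,2) = 66; complement C(4,2) = 6; favorable 66 - 6 = 60; P = 10/11; answer 10/11
Part 2: U1 = 10/11; threaded value p + q = 21; c = -3; T(3) = -1*(-30) + 1*(6) + 2*(-3) = 30; iterating: T(3)=30, T(4)=-48, T(5)=18, T(6)=-6, T(7)=-72, T(8)=102, T(9)=-186, T(10)=144, T(11)=-126, T(12)=-102, T(13)=264, T(14)=-618, T(15)=678, T(16)=-768, T(17)=210, T(18)=378; answer 378
Part 3: U2 = 378; d = 14; cross terms: (-33*-2 - 14*-8)=178, (14*2 - -14*-2)=0, (-14*-8 - -33*2)=178; twice the area = |356| = 356; area = 178; boundary points = 1 + 4 + 1 = 6; strictly interior points = area - boundary/2 + 1 = 176; answer 176

176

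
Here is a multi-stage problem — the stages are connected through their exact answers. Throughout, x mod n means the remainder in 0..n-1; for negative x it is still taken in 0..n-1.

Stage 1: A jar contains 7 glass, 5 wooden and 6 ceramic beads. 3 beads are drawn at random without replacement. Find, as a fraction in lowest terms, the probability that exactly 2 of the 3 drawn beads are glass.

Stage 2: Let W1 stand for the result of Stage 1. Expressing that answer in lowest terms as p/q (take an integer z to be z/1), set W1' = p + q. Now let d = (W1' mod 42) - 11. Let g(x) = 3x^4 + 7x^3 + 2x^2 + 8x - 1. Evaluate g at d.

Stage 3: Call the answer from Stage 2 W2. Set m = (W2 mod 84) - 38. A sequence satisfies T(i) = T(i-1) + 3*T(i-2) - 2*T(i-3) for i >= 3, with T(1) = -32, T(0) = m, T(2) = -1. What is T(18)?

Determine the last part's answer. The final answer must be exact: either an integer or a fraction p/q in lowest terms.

-1928761

Stage 1: total draws C(18,3) = 816; favorable C(7,2)*C(11,1) = 231; P = 77/272; answer 77/272
Stage 2: W1 = 77/272; threaded value p + q = 349; d = 2; 3*(2)^4 + 7*(2)^3 + 2*(2)^2 + 8*(2)^1 - 1 = (48) + (56) + (8) + (16) + (-1) = 127; answer 127
Stage 3: W2 = 127; m = 5; T(3) = 1*(-1) + 3*(-32) - 2*(5) = -107; iterating: T(3)=-107, T(4)=-46, T(5)=-365, T(6)=-289, T(7)=-1292, T(8)=-1429, T(9)=-4727, T(10)=-6430, T(11)=-17753, T(12)=-27589, T(13)=-67988, T(14)=-115249, T(15)=-264035, T(16)=-473806, T(17)=-1035413, T(18)=-1928761; answer -1928761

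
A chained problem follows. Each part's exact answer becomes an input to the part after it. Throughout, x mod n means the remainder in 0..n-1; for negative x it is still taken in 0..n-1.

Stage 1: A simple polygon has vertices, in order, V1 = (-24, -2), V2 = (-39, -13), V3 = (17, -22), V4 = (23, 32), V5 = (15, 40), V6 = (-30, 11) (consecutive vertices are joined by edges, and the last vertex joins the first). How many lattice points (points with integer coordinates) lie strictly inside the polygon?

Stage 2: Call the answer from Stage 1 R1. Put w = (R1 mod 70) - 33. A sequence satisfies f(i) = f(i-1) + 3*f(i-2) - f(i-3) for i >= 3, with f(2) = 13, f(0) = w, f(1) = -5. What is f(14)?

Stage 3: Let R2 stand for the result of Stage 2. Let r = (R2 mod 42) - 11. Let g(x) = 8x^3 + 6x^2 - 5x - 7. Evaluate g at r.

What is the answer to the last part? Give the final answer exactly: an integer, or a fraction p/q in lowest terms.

Stage 1: cross terms: (-24*-13 - -39*-2)=234, (-39*-22 - 17*-13)=1079, (17*32 - 23*-22)=1050, (23*40 - 15*32)=440, (15*11 - -30*40)=1365, (-30*-2 - -24*11)=324; twice the area = |4492| = 4492; area = 2246; boundary points = 1 + 1 + 6 + 8 + 1 + 1 = 18; strictly interior points = area - boundary/2 + 1 = 2238; answer 2238
Stage 2: R1 = 2238; w = 35; f(3) = 1*(13) + 3*(-5) - 1*(35) = -37; iterating: f(3)=-37, f(4)=7, f(5)=-117, f(6)=-59, f(7)=-417, f(8)=-477, f(9)=-1669, f(10)=-2683, f(11)=-7213, f(12)=-13593, f(13)=-32549, f(14)=-66115; answer -66115
Stage 3: R2 = -66115; r = 24; 8*(24)^3 + 6*(24)^2 - 5*(24)^1 - 7 = (110592) + (3456) + (-120) + (-7) = 113921; answer 113921

113921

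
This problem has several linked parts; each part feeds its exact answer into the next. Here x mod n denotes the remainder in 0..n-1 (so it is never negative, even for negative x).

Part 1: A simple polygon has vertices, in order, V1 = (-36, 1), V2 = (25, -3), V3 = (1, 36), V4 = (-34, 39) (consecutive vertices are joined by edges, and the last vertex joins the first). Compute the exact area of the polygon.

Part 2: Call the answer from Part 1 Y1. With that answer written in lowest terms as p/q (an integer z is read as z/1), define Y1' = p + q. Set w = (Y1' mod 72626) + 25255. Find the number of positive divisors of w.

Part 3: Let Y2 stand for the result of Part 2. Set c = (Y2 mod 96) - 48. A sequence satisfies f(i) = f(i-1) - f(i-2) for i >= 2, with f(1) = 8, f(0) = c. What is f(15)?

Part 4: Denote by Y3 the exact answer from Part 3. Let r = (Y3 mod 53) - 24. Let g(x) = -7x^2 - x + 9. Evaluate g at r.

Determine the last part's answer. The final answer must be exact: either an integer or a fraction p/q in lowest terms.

-2277

Part 1: cross terms: (-36*-3 - 25*1)=83, (25*36 - 1*-3)=903, (1*39 - -34*36)=1263, (-34*1 - -36*39)=1370; twice the area = |3619| = 3619; area = 3619/2; answer 3619/2
Part 2: Y1 = 3619/2; threaded value p + q = 3621; w = 28876; 28876 = 2^2 * 7219; number of divisors = (2+1) * (1+1) = 6; answer 6
Part 3: Y2 = 6; c = -42; f(2) = 1*(8) - 1*(-42) = 50; iterating: f(2)=50, f(3)=42, f(4)=-8, f(5)=-50, f(6)=-42, f(7)=8, f(8)=50, f(9)=42, f(10)=-8, f(11)=-50, f(12)=-42, f(13)=8, f(14)=50, f(15)=42; answer 42
Part 4: Y3 = 42; r = 18; -7*(18)^2 - 1*(18)^1 + 9 = (-2268) + (-18) + (9) = -2277; answer -2277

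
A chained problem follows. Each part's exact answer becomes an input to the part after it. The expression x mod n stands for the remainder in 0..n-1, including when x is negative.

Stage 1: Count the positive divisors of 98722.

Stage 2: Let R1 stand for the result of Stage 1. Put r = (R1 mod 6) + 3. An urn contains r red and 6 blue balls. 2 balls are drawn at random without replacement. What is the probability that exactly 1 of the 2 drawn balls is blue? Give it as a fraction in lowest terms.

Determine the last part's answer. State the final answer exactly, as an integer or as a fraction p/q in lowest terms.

6/11

Stage 1: 98722 = 2 * 13 * 3797; number of divisors = (1+1) * (1+1) * (1+1) = 8; answer 8
Stage 2: R1 = 8; r = 5; total draws C(11,2) = 55; favorable C(6,1)*C(5,1) = 30; P = 6/11; answer 6/11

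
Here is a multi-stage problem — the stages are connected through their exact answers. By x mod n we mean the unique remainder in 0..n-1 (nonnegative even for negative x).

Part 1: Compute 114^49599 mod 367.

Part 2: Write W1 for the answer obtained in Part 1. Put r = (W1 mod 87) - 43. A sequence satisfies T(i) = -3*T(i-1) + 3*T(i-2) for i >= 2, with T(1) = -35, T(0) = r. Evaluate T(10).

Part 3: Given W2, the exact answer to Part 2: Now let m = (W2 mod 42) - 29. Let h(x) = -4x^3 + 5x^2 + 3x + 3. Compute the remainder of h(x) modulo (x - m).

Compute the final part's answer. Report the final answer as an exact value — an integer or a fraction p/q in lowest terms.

Part 1: squarings mod 367: 114^1=114, 114^2=151, 114^4=47, 114^8=7, 114^16=49, 114^32=199, 114^64=332, 114^128=124, 114^256=329, 114^512=343, 114^1024=209, 114^2048=8, 114^4096=64, 114^8192=59, 114^16384=178, 114^32768=122; 114^49599 = 114^1 * 114^2 * 114^4 * 114^8 * 114^16 * 114^32 * 114^128 * 114^256 * 114^16384 * 114^32768 = 124 (mod 367); answer 124
Part 2: W1 = 124; r = -6; T(2) = -3*(-35) + 3*(-6) = 87; iterating: T(2)=87, T(3)=-366, T(4)=1359, T(5)=-5175, T(6)=19602, T(7)=-74331, T(8)=281799, T(9)=-1068390, T(10)=4050567; answer 4050567
Part 3: W2 = 4050567; m = -26; remainder = value at the root: -4*(-26)^3 + 5*(-26)^2 + 3*(-26)^1 + 3 = (70304) + (3380) + (-78) + (3) = 73609; answer 73609

73609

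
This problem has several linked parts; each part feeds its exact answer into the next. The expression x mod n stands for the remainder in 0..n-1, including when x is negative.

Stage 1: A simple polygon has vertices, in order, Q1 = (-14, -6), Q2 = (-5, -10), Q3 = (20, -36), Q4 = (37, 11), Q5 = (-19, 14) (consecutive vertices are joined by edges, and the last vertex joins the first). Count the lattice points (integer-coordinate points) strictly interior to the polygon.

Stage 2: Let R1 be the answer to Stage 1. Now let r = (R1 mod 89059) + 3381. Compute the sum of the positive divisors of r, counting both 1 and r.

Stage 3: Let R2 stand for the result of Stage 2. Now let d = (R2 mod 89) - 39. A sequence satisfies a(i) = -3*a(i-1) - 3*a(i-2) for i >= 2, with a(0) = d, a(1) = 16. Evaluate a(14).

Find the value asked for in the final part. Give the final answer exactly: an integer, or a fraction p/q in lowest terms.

Stage 1: cross terms: (-14*-10 - -5*-6)=110, (-5*-36 - 20*-10)=380, (20*11 - 37*-36)=1552, (37*14 - -19*11)=727, (-19*-6 - -14*14)=310; twice the area = |3079| = 3079; area = 3079/2; boundary points = 1 + 1 + 1 + 1 + 5 = 9; strictly interior points = area - boundary/2 + 1 = 1536; answer 1536
Stage 2: R1 = 1536; r = 4917; 4917 = 3 * 11 * 149; sigma = (1 + 3) * (1 + 11) * (1 + 149) = 4 * 12 * 150 = 7200; answer 7200
Stage 3: R2 = 7200; d = 41; a(2) = -3*(16) - 3*(41) = -171; iterating: a(2)=-171, a(3)=465, a(4)=-882, a(5)=1251, a(6)=-1107, a(7)=-432, a(8)=4617, a(9)=-12555, a(10)=23814, a(11)=-33777, a(12)=29889, a(13)=11664, a(14)=-124659; answer -124659

-124659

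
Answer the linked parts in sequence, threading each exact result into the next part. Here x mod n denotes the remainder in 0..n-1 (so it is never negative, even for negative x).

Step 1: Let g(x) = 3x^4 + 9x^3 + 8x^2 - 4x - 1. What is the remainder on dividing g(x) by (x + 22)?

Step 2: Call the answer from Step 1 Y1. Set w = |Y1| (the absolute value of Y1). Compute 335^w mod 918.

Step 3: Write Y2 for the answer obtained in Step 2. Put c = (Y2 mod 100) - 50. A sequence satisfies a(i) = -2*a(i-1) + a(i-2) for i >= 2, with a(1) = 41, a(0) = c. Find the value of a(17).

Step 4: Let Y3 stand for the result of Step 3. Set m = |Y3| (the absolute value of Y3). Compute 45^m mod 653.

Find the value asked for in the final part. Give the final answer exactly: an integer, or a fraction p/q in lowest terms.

Step 1: remainder = value at the root: 3*(-22)^4 + 9*(-22)^3 + 8*(-22)^2 - 4*(-22)^1 - 1 = (702768) + (-95832) + (3872) + (88) + (-1) = 610895; answer 610895
Step 2: Y1 = 610895; w = 610895; squarings mod 918: 335^1=335, 335^2=229, 335^4=115, 335^8=373, 335^16=511, 335^32=409, 335^64=205, 335^128=715, 335^256=817, 335^512=103, 335^1024=511, 335^2048=409, 335^4096=205, 335^8192=715, 335^16384=817, 335^32768=103, 335^65536=511, 335^131072=409, 335^262144=205, 335^524288=715; 335^610895 = 335^1 * 335^2 * 335^4 * 335^8 * 335^64 * 335^512 * 335^4096 * 335^16384 * 335^65536 * 335^524288 = 95 (mod 918); answer 95
Step 3: Y2 = 95; c = 45; a(2) = -2*(41) + 1*(45) = -37; iterating: a(2)=-37, a(3)=115, a(4)=-267, a(5)=649, a(6)=-1565, a(7)=3779, a(8)=-9123, a(9)=22025, a(10)=-53173, a(11)=128371, a(12)=-309915, a(13)=748201, a(14)=-1806317, a(15)=4360835, a(16)=-10527987, a(17)=25416809; answer 25416809
Step 4: Y3 = 25416809; m = 25416809; squarings mod 653: 45^1=45, 45^2=66, 45^4=438, 45^8=515, 45^16=107, 45^32=348, 45^64=299, 45^128=593, 45^256=335, 45^512=562, 45^1024=445, 45^2048=166, 45^4096=130, 45^8192=575, 45^16384=207, 45^32768=404, 45^65536=619, 45^131072=503, 45^262144=298, 45^524288=649, 45^1048576=16, 45^2097152=256, 45^4194304=236, 45^8388608=191, 45^16777216=566; 45^25416809 = 45^1 * 45^8 * 45^32 * 45^64 * 45^1024 * 45^4096 * 45^16384 * 45^32768 * 45^65536 * 45^131072 * 45^8388608 * 45^16777216 = 439 (mod 653); answer 439

439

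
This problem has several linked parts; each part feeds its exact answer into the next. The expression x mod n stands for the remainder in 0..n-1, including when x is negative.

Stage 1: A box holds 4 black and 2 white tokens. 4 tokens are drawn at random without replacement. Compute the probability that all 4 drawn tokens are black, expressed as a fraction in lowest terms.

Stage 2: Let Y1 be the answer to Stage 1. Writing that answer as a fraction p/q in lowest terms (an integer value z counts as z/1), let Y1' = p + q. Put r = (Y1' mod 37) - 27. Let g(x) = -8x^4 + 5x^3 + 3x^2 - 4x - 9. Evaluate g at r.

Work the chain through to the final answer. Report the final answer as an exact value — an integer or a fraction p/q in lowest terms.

-123385

Stage 1: total draws C(6,4) = 15; favorable C(4,4) = 1; P = 1/15; answer 1/15
Stage 2: Y1 = 1/15; threaded value p + q = 16; r = -11; -8*(-11)^4 + 5*(-11)^3 + 3*(-11)^2 - 4*(-11)^1 - 9 = (-117128) + (-6655) + (363) + (44) + (-9) = -123385; answer -123385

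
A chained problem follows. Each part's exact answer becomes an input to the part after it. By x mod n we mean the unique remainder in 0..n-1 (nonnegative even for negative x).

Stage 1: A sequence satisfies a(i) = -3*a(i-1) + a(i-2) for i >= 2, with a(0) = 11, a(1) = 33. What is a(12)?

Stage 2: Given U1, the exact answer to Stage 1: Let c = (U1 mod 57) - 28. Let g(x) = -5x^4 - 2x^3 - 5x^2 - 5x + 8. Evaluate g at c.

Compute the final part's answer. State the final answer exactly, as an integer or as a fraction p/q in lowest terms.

-667215

Stage 1: a(2) = -3*(33) + 1*(11) = -88; iterating: a(2)=-88, a(3)=297, a(4)=-979, a(5)=3234, a(6)=-10681, a(7)=35277, a(8)=-116512, a(9)=384813, a(10)=-1270951, a(11)=4197666, a(12)=-13863949; answer -13863949
Stage 2: U1 = -13863949; c = 19; -5*(19)^4 - 2*(19)^3 - 5*(19)^2 - 5*(19)^1 + 8 = (-651605) + (-13718) + (-1805) + (-95) + (8) = -667215; answer -667215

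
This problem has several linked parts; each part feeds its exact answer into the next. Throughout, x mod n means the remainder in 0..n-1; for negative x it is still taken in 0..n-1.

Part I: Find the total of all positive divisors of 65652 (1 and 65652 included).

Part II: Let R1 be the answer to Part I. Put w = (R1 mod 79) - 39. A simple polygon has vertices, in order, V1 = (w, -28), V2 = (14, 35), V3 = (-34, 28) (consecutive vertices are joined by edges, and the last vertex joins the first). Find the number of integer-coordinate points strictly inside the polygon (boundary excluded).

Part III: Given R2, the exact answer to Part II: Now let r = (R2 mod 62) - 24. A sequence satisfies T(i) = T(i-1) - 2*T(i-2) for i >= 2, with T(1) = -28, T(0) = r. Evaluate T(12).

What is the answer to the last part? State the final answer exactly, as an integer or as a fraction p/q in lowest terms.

-984

Part I: 65652 = 2^2 * 3 * 5471; sigma = (1 + 2 + 4) * (1 + 3) * (1 + 5471) = 7 * 4 * 5472 = 153216; answer 153216
Part II: R1 = 153216; w = -4; cross terms: (-4*35 - 14*-28)=252, (14*28 - -34*35)=1582, (-34*-28 - -4*28)=1064; twice the area = |2898| = 2898; area = 1449; boundary points = 9 + 1 + 2 = 12; strictly interior points = area - boundary/2 + 1 = 1444; answer 1444
Part III: R2 = 1444; r = -6; T(2) = 1*(-28) - 2*(-6) = -16; iterating: T(2)=-16, T(3)=40, T(4)=72, T(5)=-8, T(6)=-152, T(7)=-136, T(8)=168, T(9)=440, T(10)=104, T(11)=-776, T(12)=-984; answer -984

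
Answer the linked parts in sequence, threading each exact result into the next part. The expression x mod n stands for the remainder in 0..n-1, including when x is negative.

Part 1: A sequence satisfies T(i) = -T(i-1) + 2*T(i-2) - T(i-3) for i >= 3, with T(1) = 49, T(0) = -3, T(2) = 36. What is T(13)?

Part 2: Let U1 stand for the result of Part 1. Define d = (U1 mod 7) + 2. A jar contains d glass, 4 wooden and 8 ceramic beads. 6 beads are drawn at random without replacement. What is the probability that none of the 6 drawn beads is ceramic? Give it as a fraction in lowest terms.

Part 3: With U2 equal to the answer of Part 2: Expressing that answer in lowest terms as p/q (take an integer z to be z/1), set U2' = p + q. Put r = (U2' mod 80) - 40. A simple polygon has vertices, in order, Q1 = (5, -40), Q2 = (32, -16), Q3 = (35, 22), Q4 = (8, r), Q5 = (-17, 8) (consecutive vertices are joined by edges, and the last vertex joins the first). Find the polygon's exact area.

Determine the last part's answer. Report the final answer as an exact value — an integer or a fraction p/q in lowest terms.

1678

Part 1: T(3) = -1*(36) + 2*(49) - 1*(-3) = 65; iterating: T(3)=65, T(4)=-42, T(5)=136, T(6)=-285, T(7)=599, T(8)=-1305, T(9)=2788, T(10)=-5997, T(11)=12878, T(12)=-27660, T(13)=59413; answer 59413
Part 2: U1 = 59413; d = 6; total draws C(18,6) = 18564; favorable C(10,6) = 210; P = 5/442; answer 5/442
Part 3: U2 = 5/442; threaded value p + q = 447; r = 7; cross terms: (5*-16 - 32*-40)=1200, (32*22 - 35*-16)=1264, (35*7 - 8*22)=69, (8*8 - -17*7)=183, (-17*-40 - 5*8)=640; twice the area = |3356| = 3356; area = 1678; answer 1678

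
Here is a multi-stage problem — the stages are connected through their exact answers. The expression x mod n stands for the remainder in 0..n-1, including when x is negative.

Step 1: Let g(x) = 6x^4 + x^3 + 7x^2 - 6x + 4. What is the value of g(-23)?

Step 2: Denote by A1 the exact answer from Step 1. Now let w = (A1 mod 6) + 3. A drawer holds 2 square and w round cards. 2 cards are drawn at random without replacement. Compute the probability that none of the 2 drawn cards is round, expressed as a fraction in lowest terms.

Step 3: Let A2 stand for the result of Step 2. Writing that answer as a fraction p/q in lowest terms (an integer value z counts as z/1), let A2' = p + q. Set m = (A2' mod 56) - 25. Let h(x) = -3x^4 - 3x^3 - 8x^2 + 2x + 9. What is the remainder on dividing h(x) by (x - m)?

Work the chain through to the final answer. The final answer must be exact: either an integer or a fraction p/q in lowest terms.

-108603

Step 1: 6*(-23)^4 + 1*(-23)^3 + 7*(-23)^2 - 6*(-23)^1 + 4 = (1679046) + (-12167) + (3703) + (138) + (4) = 1670724; answer 1670724
Step 2: A1 = 1670724; w = 3; total draws C(5,2) = 10; favorable C(2,2) = 1; P = 1/10; answer 1/10
Step 3: A2 = 1/10; threaded value p + q = 11; m = -14; remainder = value at the root: -3*(-14)^4 - 3*(-14)^3 - 8*(-14)^2 + 2*(-14)^1 + 9 = (-115248) + (8232) + (-1568) + (-28) + (9) = -108603; answer -108603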